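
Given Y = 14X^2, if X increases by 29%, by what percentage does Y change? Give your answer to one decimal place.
66.4%

For Y = 14X^2:
If X → X(1 + 0.29)
Then Y → Y · (1 + 0.29)^2
     = Y · 1.6641

Percentage change = ((1 + 0.29)^2 − 1) × 100% ≈ 66.4%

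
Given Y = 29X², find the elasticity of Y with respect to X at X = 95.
Elasticity = 2

Elasticity = (dY/dX) · (X/Y)

dY/dX = 58·X
At X = 95: dY/dX = 5510, Y = 261725

Elasticity = 5510 · (95 / 261725) = 2

Interpretation: for a small percentage change in X, the percentage change in Y is approximately 2.00 times as large.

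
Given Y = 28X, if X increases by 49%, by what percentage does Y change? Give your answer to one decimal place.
49.0%

For Y = 28X:
If X → X(1 + 0.49)
Then Y → Y · (1 + 0.49)^1
     = Y · 1.4900

Percentage change = ((1 + 0.49)^1 − 1) × 100% = 49.0%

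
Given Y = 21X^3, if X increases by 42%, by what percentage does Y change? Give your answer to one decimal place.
186.3%

For Y = 21X^3:
If X → X(1 + 0.42)
Then Y → Y · (1 + 0.42)^3
     ≈ Y · 2.8633

Percentage change = ((1 + 0.42)^3 − 1) × 100% ≈ 186.3%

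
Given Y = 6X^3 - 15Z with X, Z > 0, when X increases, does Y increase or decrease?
Y increases

Taking the partial derivative:
∂Y/∂X = 18X^2

∂Y/∂X = 18X^2 > 0 (assuming positive values)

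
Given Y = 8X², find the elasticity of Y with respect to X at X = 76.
Elasticity = 2

Elasticity = (dY/dX) · (X/Y)

dY/dX = 16·X
At X = 76: dY/dX = 1216, Y = 46208

Elasticity = 1216 · (76 / 46208) = 2

Interpretation: for a small percentage change in X, the percentage change in Y is approximately 2.00 times as large.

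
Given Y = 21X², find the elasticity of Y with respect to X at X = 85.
Elasticity = 2

Elasticity = (dY/dX) · (X/Y)

dY/dX = 42·X
At X = 85: dY/dX = 3570, Y = 151725

Elasticity = 3570 · (85 / 151725) = 2

Interpretation: for a small percentage change in X, the percentage change in Y is approximately 2.00 times as large.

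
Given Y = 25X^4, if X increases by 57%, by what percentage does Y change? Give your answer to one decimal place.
507.6%

For Y = 25X^4:
If X → X(1 + 0.57)
Then Y → Y · (1 + 0.57)^4
     ≈ Y · 6.0757

Percentage change = ((1 + 0.57)^4 − 1) × 100% ≈ 507.6%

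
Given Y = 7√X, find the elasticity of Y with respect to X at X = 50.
Elasticity = 1/2

Elasticity = (dY/dX) · (X/Y)

dY/dX = 7/(2·√X)
At X = 50: dY/dX = 7·√2/20, Y = 35·√2

Elasticity = (7·√2/20) · (50 / (35·√2)) = 1/2

Interpretation: for a small percentage change in X, the percentage change in Y is approximately 0.50 times as large.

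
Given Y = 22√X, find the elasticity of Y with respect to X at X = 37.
Elasticity = 1/2

Elasticity = (dY/dX) · (X/Y)

dY/dX = 11/√X
At X = 37: dY/dX = 11·√37/37, Y = 22·√37

Elasticity = (11·√37/37) · (37 / (22·√37)) = 1/2

Interpretation: for a small percentage change in X, the percentage change in Y is approximately 0.50 times as large.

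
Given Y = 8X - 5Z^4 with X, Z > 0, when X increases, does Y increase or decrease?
Y increases

Taking the partial derivative:
∂Y/∂X = 8

∂Y/∂X = 8 > 0 (assuming positive values)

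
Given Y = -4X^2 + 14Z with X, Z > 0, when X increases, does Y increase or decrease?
Y decreases

Taking the partial derivative:
∂Y/∂X = -8X

∂Y/∂X = -8X < 0 (assuming positive values)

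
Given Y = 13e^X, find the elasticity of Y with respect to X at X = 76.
Elasticity = 76

Elasticity = (dY/dX) · (X/Y)

dY/dX = 13·e^X
At X = 76: dY/dX = 13·e^76, Y = 13·e^76

Elasticity = (13·e^76) · (76 / (13·e^76)) = 76

Interpretation: for a small percentage change in X, the percentage change in Y is approximately 76.00 times as large.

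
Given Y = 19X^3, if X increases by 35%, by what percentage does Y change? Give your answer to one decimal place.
146.0%

For Y = 19X^3:
If X → X(1 + 0.35)
Then Y → Y · (1 + 0.35)^3
     ≈ Y · 2.4604

Percentage change = ((1 + 0.35)^3 − 1) × 100% ≈ 146.0%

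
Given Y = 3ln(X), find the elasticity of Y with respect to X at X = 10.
Elasticity = 1/ln(10) ≈ 0.4343

Elasticity = (dY/dX) · (X/Y)

dY/dX = 3/X
At X = 10: dY/dX = 3/10, Y = 3·ln(10)

Elasticity = (3/10) · (10 / (3·ln(10))) = 1/ln(10) ≈ 0.4343

Interpretation: for a small percentage change in X, the percentage change in Y is approximately 0.43 times as large.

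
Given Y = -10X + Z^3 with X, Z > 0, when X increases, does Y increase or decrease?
Y decreases

Taking the partial derivative:
∂Y/∂X = -10

∂Y/∂X = -10 < 0 (assuming positive values)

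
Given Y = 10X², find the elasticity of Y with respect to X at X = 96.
Elasticity = 2

Elasticity = (dY/dX) · (X/Y)

dY/dX = 20·X
At X = 96: dY/dX = 1920, Y = 92160

Elasticity = 1920 · (96 / 92160) = 2

Interpretation: for a small percentage change in X, the percentage change in Y is approximately 2.00 times as large.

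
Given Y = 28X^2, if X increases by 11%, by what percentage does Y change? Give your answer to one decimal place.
23.2%

For Y = 28X^2:
If X → X(1 + 0.11)
Then Y → Y · (1 + 0.11)^2
     = Y · 1.2321

Percentage change = ((1 + 0.11)^2 − 1) × 100% ≈ 23.2%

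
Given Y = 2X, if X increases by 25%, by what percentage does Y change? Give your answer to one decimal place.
25.0%

For Y = 2X:
If X → X(1 + 0.25)
Then Y → Y · (1 + 0.25)^1
     = Y · 1.2500

Percentage change = ((1 + 0.25)^1 − 1) × 100% = 25.0%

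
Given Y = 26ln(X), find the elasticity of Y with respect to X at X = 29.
Elasticity = 1/ln(29) ≈ 0.2970

Elasticity = (dY/dX) · (X/Y)

dY/dX = 26/X
At X = 29: dY/dX = 26/29, Y = 26·ln(29)

Elasticity = (26/29) · (29 / (26·ln(29))) = 1/ln(29) ≈ 0.2970

Interpretation: for a small percentage change in X, the percentage change in Y is approximately 0.30 times as large.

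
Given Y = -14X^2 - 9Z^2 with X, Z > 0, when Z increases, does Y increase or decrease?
Y decreases

Taking the partial derivative:
∂Y/∂Z = -18Z

∂Y/∂Z = -18Z < 0 (assuming positive values)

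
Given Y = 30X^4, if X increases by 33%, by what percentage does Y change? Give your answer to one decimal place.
212.9%

For Y = 30X^4:
If X → X(1 + 0.33)
Then Y → Y · (1 + 0.33)^4
     ≈ Y · 3.1290

Percentage change = ((1 + 0.33)^4 − 1) × 100% ≈ 212.9%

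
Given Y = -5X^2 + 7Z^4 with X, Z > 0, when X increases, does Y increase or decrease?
Y decreases

Taking the partial derivative:
∂Y/∂X = -10X

∂Y/∂X = -10X < 0 (assuming positive values)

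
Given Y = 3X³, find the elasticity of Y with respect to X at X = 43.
Elasticity = 3

Elasticity = (dY/dX) · (X/Y)

dY/dX = 9·X²
At X = 43: dY/dX = 16641, Y = 238521

Elasticity = 16641 · (43 / 238521) = 3

Interpretation: for a small percentage change in X, the percentage change in Y is approximately 3.00 times as large.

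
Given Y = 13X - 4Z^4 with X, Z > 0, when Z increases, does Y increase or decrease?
Y decreases

Taking the partial derivative:
∂Y/∂Z = -16Z^3

∂Y/∂Z = -16Z^3 < 0 (assuming positive values)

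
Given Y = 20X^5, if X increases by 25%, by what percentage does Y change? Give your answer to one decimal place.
205.2%

For Y = 20X^5:
If X → X(1 + 0.25)
Then Y → Y · (1 + 0.25)^5
     ≈ Y · 3.0518

Percentage change = ((1 + 0.25)^5 − 1) × 100% ≈ 205.2%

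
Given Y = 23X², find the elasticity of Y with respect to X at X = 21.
Elasticity = 2

Elasticity = (dY/dX) · (X/Y)

dY/dX = 46·X
At X = 21: dY/dX = 966, Y = 10143

Elasticity = 966 · (21 / 10143) = 2

Interpretation: for a small percentage change in X, the percentage change in Y is approximately 2.00 times as large.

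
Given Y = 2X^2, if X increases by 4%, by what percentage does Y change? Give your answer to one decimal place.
8.2%

For Y = 2X^2:
If X → X(1 + 0.04)
Then Y → Y · (1 + 0.04)^2
     = Y · 1.0816

Percentage change = ((1 + 0.04)^2 − 1) × 100% ≈ 8.2%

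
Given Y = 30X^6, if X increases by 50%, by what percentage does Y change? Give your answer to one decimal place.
1039.1%

For Y = 30X^6:
If X → X(1 + 0.5)
Then Y → Y · (1 + 0.5)^6
     ≈ Y · 11.3906

Percentage change = ((1 + 0.5)^6 − 1) × 100% ≈ 1039.1%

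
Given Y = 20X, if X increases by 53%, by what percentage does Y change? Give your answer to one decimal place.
53.0%

For Y = 20X:
If X → X(1 + 0.53)
Then Y → Y · (1 + 0.53)^1
     = Y · 1.5300

Percentage change = ((1 + 0.53)^1 − 1) × 100% = 53.0%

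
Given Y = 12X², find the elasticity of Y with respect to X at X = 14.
Elasticity = 2

Elasticity = (dY/dX) · (X/Y)

dY/dX = 24·X
At X = 14: dY/dX = 336, Y = 2352

Elasticity = 336 · (14 / 2352) = 2

Interpretation: for a small percentage change in X, the percentage change in Y is approximately 2.00 times as large.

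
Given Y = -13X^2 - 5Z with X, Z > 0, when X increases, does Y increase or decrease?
Y decreases

Taking the partial derivative:
∂Y/∂X = -26X

∂Y/∂X = -26X < 0 (assuming positive values)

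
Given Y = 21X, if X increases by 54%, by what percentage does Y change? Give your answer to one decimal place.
54.0%

For Y = 21X:
If X → X(1 + 0.54)
Then Y → Y · (1 + 0.54)^1
     = Y · 1.5400

Percentage change = ((1 + 0.54)^1 − 1) × 100% = 54.0%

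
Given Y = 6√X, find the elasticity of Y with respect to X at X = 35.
Elasticity = 1/2

Elasticity = (dY/dX) · (X/Y)

dY/dX = 3/√X
At X = 35: dY/dX = 3·√35/35, Y = 6·√35

Elasticity = (3·√35/35) · (35 / (6·√35)) = 1/2

Interpretation: for a small percentage change in X, the percentage change in Y is approximately 0.50 times as large.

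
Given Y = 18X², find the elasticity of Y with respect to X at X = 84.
Elasticity = 2

Elasticity = (dY/dX) · (X/Y)

dY/dX = 36·X
At X = 84: dY/dX = 3024, Y = 127008

Elasticity = 3024 · (84 / 127008) = 2

Interpretation: for a small percentage change in X, the percentage change in Y is approximately 2.00 times as large.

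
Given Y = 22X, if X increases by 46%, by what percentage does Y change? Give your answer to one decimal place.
46.0%

For Y = 22X:
If X → X(1 + 0.46)
Then Y → Y · (1 + 0.46)^1
     = Y · 1.4600

Percentage change = ((1 + 0.46)^1 − 1) × 100% = 46.0%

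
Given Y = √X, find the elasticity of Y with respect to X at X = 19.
Elasticity = 1/2

Elasticity = (dY/dX) · (X/Y)

dY/dX = 1/(2·√X)
At X = 19: dY/dX = √19/38, Y = √19

Elasticity = (√19/38) · (19 / (√19)) = 1/2

Interpretation: for a small percentage change in X, the percentage change in Y is approximately 0.50 times as large.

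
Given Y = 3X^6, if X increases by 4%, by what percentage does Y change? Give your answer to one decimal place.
26.5%

For Y = 3X^6:
If X → X(1 + 0.04)
Then Y → Y · (1 + 0.04)^6
     ≈ Y · 1.2653

Percentage change = ((1 + 0.04)^6 − 1) × 100% ≈ 26.5%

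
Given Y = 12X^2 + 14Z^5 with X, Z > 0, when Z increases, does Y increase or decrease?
Y increases

Taking the partial derivative:
∂Y/∂Z = 70Z^4

∂Y/∂Z = 70Z^4 > 0 (assuming positive values)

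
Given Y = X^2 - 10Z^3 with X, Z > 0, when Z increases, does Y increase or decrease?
Y decreases

Taking the partial derivative:
∂Y/∂Z = -30Z^2

∂Y/∂Z = -30Z^2 < 0 (assuming positive values)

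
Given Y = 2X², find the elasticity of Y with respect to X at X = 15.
Elasticity = 2

Elasticity = (dY/dX) · (X/Y)

dY/dX = 4·X
At X = 15: dY/dX = 60, Y = 450

Elasticity = 60 · (15 / 450) = 2

Interpretation: for a small percentage change in X, the percentage change in Y is approximately 2.00 times as large.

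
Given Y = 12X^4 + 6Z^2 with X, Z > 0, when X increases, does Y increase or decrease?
Y increases

Taking the partial derivative:
∂Y/∂X = 48X^3

∂Y/∂X = 48X^3 > 0 (assuming positive values)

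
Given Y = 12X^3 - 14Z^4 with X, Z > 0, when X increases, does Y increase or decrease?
Y increases

Taking the partial derivative:
∂Y/∂X = 36X^2

∂Y/∂X = 36X^2 > 0 (assuming positive values)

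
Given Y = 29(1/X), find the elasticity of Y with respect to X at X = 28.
Elasticity = -1

Elasticity = (dY/dX) · (X/Y)

dY/dX = -29/X²
At X = 28: dY/dX = -29/784, Y = 29/28

Elasticity = (-29/784) · (28 / (29/28)) = -1

Interpretation: for a small percentage change in X, the percentage change in Y is approximately -1.00 times as large.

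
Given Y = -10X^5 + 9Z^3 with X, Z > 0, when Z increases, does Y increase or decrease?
Y increases

Taking the partial derivative:
∂Y/∂Z = 27Z^2

∂Y/∂Z = 27Z^2 > 0 (assuming positive values)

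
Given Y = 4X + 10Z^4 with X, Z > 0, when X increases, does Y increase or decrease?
Y increases

Taking the partial derivative:
∂Y/∂X = 4

∂Y/∂X = 4 > 0 (assuming positive values)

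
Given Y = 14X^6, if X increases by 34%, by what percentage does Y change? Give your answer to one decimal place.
478.9%

For Y = 14X^6:
If X → X(1 + 0.34)
Then Y → Y · (1 + 0.34)^6
     ≈ Y · 5.7893

Percentage change = ((1 + 0.34)^6 − 1) × 100% ≈ 478.9%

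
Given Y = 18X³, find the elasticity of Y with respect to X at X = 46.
Elasticity = 3

Elasticity = (dY/dX) · (X/Y)

dY/dX = 54·X²
At X = 46: dY/dX = 114264, Y = 1752048

Elasticity = 114264 · (46 / 1752048) = 3

Interpretation: for a small percentage change in X, the percentage change in Y is approximately 3.00 times as large.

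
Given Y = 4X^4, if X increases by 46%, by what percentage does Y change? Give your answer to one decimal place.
354.4%

For Y = 4X^4:
If X → X(1 + 0.46)
Then Y → Y · (1 + 0.46)^4
     ≈ Y · 4.5437

Percentage change = ((1 + 0.46)^4 − 1) × 100% ≈ 354.4%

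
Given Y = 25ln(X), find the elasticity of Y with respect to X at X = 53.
Elasticity = 1/ln(53) ≈ 0.2519

Elasticity = (dY/dX) · (X/Y)

dY/dX = 25/X
At X = 53: dY/dX = 25/53, Y = 25·ln(53)

Elasticity = (25/53) · (53 / (25·ln(53))) = 1/ln(53) ≈ 0.2519

Interpretation: for a small percentage change in X, the percentage change in Y is approximately 0.25 times as large.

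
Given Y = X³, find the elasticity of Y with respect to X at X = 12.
Elasticity = 3

Elasticity = (dY/dX) · (X/Y)

dY/dX = 3·X²
At X = 12: dY/dX = 432, Y = 1728

Elasticity = 432 · (12 / 1728) = 3

Interpretation: for a small percentage change in X, the percentage change in Y is approximately 3.00 times as large.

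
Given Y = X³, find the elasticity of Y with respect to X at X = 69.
Elasticity = 3

Elasticity = (dY/dX) · (X/Y)

dY/dX = 3·X²
At X = 69: dY/dX = 14283, Y = 328509

Elasticity = 14283 · (69 / 328509) = 3

Interpretation: for a small percentage change in X, the percentage change in Y is approximately 3.00 times as large.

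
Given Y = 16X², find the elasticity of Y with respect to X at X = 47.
Elasticity = 2

Elasticity = (dY/dX) · (X/Y)

dY/dX = 32·X
At X = 47: dY/dX = 1504, Y = 35344

Elasticity = 1504 · (47 / 35344) = 2

Interpretation: for a small percentage change in X, the percentage change in Y is approximately 2.00 times as large.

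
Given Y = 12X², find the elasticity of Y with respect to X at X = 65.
Elasticity = 2

Elasticity = (dY/dX) · (X/Y)

dY/dX = 24·X
At X = 65: dY/dX = 1560, Y = 50700

Elasticity = 1560 · (65 / 50700) = 2

Interpretation: for a small percentage change in X, the percentage change in Y is approximately 2.00 times as large.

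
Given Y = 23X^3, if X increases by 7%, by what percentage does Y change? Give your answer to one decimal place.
22.5%

For Y = 23X^3:
If X → X(1 + 0.07)
Then Y → Y · (1 + 0.07)^3
     ≈ Y · 1.2250

Percentage change = ((1 + 0.07)^3 − 1) × 100% ≈ 22.5%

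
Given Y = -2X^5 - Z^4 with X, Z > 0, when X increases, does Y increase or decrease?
Y decreases

Taking the partial derivative:
∂Y/∂X = -10X^4

∂Y/∂X = -10X^4 < 0 (assuming positive values)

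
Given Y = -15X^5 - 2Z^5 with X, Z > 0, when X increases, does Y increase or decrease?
Y decreases

Taking the partial derivative:
∂Y/∂X = -75X^4

∂Y/∂X = -75X^4 < 0 (assuming positive values)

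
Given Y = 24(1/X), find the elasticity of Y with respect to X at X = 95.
Elasticity = -1

Elasticity = (dY/dX) · (X/Y)

dY/dX = -24/X²
At X = 95: dY/dX = -24/9025, Y = 24/95

Elasticity = (-24/9025) · (95 / (24/95)) = -1

Interpretation: for a small percentage change in X, the percentage change in Y is approximately -1.00 times as large.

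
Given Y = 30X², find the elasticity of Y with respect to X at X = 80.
Elasticity = 2

Elasticity = (dY/dX) · (X/Y)

dY/dX = 60·X
At X = 80: dY/dX = 4800, Y = 192000

Elasticity = 4800 · (80 / 192000) = 2

Interpretation: for a small percentage change in X, the percentage change in Y is approximately 2.00 times as large.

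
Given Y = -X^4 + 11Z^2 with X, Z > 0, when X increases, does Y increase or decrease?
Y decreases

Taking the partial derivative:
∂Y/∂X = -4X^3

∂Y/∂X = -4X^3 < 0 (assuming positive values)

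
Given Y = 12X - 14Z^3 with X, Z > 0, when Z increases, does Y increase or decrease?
Y decreases

Taking the partial derivative:
∂Y/∂Z = -42Z^2

∂Y/∂Z = -42Z^2 < 0 (assuming positive values)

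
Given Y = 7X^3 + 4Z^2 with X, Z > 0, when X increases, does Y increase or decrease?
Y increases

Taking the partial derivative:
∂Y/∂X = 21X^2

∂Y/∂X = 21X^2 > 0 (assuming positive values)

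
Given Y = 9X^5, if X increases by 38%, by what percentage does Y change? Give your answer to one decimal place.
400.5%

For Y = 9X^5:
If X → X(1 + 0.38)
Then Y → Y · (1 + 0.38)^5
     ≈ Y · 5.0049

Percentage change = ((1 + 0.38)^5 − 1) × 100% ≈ 400.5%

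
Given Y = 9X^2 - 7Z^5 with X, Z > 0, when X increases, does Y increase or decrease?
Y increases

Taking the partial derivative:
∂Y/∂X = 18X

∂Y/∂X = 18X > 0 (assuming positive values)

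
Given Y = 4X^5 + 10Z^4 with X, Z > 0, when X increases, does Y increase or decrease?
Y increases

Taking the partial derivative:
∂Y/∂X = 20X^4

∂Y/∂X = 20X^4 > 0 (assuming positive values)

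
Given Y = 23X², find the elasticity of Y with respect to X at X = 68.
Elasticity = 2

Elasticity = (dY/dX) · (X/Y)

dY/dX = 46·X
At X = 68: dY/dX = 3128, Y = 106352

Elasticity = 3128 · (68 / 106352) = 2

Interpretation: for a small percentage change in X, the percentage change in Y is approximately 2.00 times as large.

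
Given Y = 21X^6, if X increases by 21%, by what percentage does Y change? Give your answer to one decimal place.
213.8%

For Y = 21X^6:
If X → X(1 + 0.21)
Then Y → Y · (1 + 0.21)^6
     ≈ Y · 3.1384

Percentage change = ((1 + 0.21)^6 − 1) × 100% ≈ 213.8%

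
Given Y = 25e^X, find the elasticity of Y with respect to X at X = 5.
Elasticity = 5

Elasticity = (dY/dX) · (X/Y)

dY/dX = 25·e^X
At X = 5: dY/dX = 25·e^5, Y = 25·e^5

Elasticity = (25·e^5) · (5 / (25·e^5)) = 5

Interpretation: for a small percentage change in X, the percentage change in Y is approximately 5.00 times as large.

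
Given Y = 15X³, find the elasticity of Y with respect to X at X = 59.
Elasticity = 3

Elasticity = (dY/dX) · (X/Y)

dY/dX = 45·X²
At X = 59: dY/dX = 156645, Y = 3080685

Elasticity = 156645 · (59 / 3080685) = 3

Interpretation: for a small percentage change in X, the percentage change in Y is approximately 3.00 times as large.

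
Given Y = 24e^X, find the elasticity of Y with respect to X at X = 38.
Elasticity = 38

Elasticity = (dY/dX) · (X/Y)

dY/dX = 24·e^X
At X = 38: dY/dX = 24·e^38, Y = 24·e^38

Elasticity = (24·e^38) · (38 / (24·e^38)) = 38

Interpretation: for a small percentage change in X, the percentage change in Y is approximately 38.00 times as large.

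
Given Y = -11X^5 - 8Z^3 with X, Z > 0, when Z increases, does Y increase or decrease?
Y decreases

Taking the partial derivative:
∂Y/∂Z = -24Z^2

∂Y/∂Z = -24Z^2 < 0 (assuming positive values)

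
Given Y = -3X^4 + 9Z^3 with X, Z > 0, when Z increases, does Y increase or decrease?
Y increases

Taking the partial derivative:
∂Y/∂Z = 27Z^2

∂Y/∂Z = 27Z^2 > 0 (assuming positive values)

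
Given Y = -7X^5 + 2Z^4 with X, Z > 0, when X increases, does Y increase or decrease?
Y decreases

Taking the partial derivative:
∂Y/∂X = -35X^4

∂Y/∂X = -35X^4 < 0 (assuming positive values)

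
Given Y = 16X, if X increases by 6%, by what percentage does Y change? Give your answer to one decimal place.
6.0%

For Y = 16X:
If X → X(1 + 0.06)
Then Y → Y · (1 + 0.06)^1
     = Y · 1.0600

Percentage change = ((1 + 0.06)^1 − 1) × 100% = 6.0%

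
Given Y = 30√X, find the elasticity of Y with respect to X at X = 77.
Elasticity = 1/2

Elasticity = (dY/dX) · (X/Y)

dY/dX = 15/√X
At X = 77: dY/dX = 15·√77/77, Y = 30·√77

Elasticity = (15·√77/77) · (77 / (30·√77)) = 1/2

Interpretation: for a small percentage change in X, the percentage change in Y is approximately 0.50 times as large.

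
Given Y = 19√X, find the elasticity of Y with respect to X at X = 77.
Elasticity = 1/2

Elasticity = (dY/dX) · (X/Y)

dY/dX = 19/(2·√X)
At X = 77: dY/dX = 19·√77/154, Y = 19·√77

Elasticity = (19·√77/154) · (77 / (19·√77)) = 1/2

Interpretation: for a small percentage change in X, the percentage change in Y is approximately 0.50 times as large.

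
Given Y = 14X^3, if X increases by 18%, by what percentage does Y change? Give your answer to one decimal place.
64.3%

For Y = 14X^3:
If X → X(1 + 0.18)
Then Y → Y · (1 + 0.18)^3
     ≈ Y · 1.6430

Percentage change = ((1 + 0.18)^3 − 1) × 100% ≈ 64.3%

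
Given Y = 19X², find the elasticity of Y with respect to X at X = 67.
Elasticity = 2

Elasticity = (dY/dX) · (X/Y)

dY/dX = 38·X
At X = 67: dY/dX = 2546, Y = 85291

Elasticity = 2546 · (67 / 85291) = 2

Interpretation: for a small percentage change in X, the percentage change in Y is approximately 2.00 times as large.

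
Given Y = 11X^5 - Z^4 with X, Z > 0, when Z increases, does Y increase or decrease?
Y decreases

Taking the partial derivative:
∂Y/∂Z = -4Z^3

∂Y/∂Z = -4Z^3 < 0 (assuming positive values)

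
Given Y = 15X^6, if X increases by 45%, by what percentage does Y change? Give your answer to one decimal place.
829.4%

For Y = 15X^6:
If X → X(1 + 0.45)
Then Y → Y · (1 + 0.45)^6
     ≈ Y · 9.2941

Percentage change = ((1 + 0.45)^6 − 1) × 100% ≈ 829.4%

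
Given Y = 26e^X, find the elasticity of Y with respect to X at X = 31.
Elasticity = 31

Elasticity = (dY/dX) · (X/Y)

dY/dX = 26·e^X
At X = 31: dY/dX = 26·e^31, Y = 26·e^31

Elasticity = (26·e^31) · (31 / (26·e^31)) = 31

Interpretation: for a small percentage change in X, the percentage change in Y is approximately 31.00 times as large.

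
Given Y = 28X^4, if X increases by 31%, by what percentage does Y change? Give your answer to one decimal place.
194.5%

For Y = 28X^4:
If X → X(1 + 0.31)
Then Y → Y · (1 + 0.31)^4
     ≈ Y · 2.9450

Percentage change = ((1 + 0.31)^4 − 1) × 100% ≈ 194.5%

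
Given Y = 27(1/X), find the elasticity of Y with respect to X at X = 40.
Elasticity = -1

Elasticity = (dY/dX) · (X/Y)

dY/dX = -27/X²
At X = 40: dY/dX = -27/1600, Y = 27/40

Elasticity = (-27/1600) · (40 / (27/40)) = -1

Interpretation: for a small percentage change in X, the percentage change in Y is approximately -1.00 times as large.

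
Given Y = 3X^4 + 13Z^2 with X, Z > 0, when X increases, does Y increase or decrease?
Y increases

Taking the partial derivative:
∂Y/∂X = 12X^3

∂Y/∂X = 12X^3 > 0 (assuming positive values)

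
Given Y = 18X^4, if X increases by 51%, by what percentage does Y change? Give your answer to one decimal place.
419.9%

For Y = 18X^4:
If X → X(1 + 0.51)
Then Y → Y · (1 + 0.51)^4
     ≈ Y · 5.1989

Percentage change = ((1 + 0.51)^4 − 1) × 100% ≈ 419.9%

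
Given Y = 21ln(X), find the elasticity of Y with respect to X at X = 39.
Elasticity = 1/ln(39) ≈ 0.2730

Elasticity = (dY/dX) · (X/Y)

dY/dX = 21/X
At X = 39: dY/dX = 7/13, Y = 21·ln(39)

Elasticity = (7/13) · (39 / (21·ln(39))) = 1/ln(39) ≈ 0.2730

Interpretation: for a small percentage change in X, the percentage change in Y is approximately 0.27 times as large.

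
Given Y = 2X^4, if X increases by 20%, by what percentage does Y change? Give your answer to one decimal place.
107.4%

For Y = 2X^4:
If X → X(1 + 0.2)
Then Y → Y · (1 + 0.2)^4
     = Y · 2.0736

Percentage change = ((1 + 0.2)^4 − 1) × 100% ≈ 107.4%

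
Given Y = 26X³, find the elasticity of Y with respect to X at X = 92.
Elasticity = 3

Elasticity = (dY/dX) · (X/Y)

dY/dX = 78·X²
At X = 92: dY/dX = 660192, Y = 20245888

Elasticity = 660192 · (92 / 20245888) = 3

Interpretation: for a small percentage change in X, the percentage change in Y is approximately 3.00 times as large.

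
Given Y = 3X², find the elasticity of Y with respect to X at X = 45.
Elasticity = 2

Elasticity = (dY/dX) · (X/Y)

dY/dX = 6·X
At X = 45: dY/dX = 270, Y = 6075

Elasticity = 270 · (45 / 6075) = 2

Interpretation: for a small percentage change in X, the percentage change in Y is approximately 2.00 times as large.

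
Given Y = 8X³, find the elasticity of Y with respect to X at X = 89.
Elasticity = 3

Elasticity = (dY/dX) · (X/Y)

dY/dX = 24·X²
At X = 89: dY/dX = 190104, Y = 5639752

Elasticity = 190104 · (89 / 5639752) = 3

Interpretation: for a small percentage change in X, the percentage change in Y is approximately 3.00 times as large.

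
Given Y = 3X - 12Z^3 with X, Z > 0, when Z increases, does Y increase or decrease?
Y decreases

Taking the partial derivative:
∂Y/∂Z = -36Z^2

∂Y/∂Z = -36Z^2 < 0 (assuming positive values)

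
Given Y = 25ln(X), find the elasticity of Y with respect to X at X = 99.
Elasticity = 1/ln(99) ≈ 0.2176

Elasticity = (dY/dX) · (X/Y)

dY/dX = 25/X
At X = 99: dY/dX = 25/99, Y = 25·ln(99)

Elasticity = (25/99) · (99 / (25·ln(99))) = 1/ln(99) ≈ 0.2176

Interpretation: for a small percentage change in X, the percentage change in Y is approximately 0.22 times as large.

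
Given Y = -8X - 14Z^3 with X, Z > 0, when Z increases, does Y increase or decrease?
Y decreases

Taking the partial derivative:
∂Y/∂Z = -42Z^2

∂Y/∂Z = -42Z^2 < 0 (assuming positive values)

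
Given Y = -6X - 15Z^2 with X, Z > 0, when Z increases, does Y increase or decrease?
Y decreases

Taking the partial derivative:
∂Y/∂Z = -30Z

∂Y/∂Z = -30Z < 0 (assuming positive values)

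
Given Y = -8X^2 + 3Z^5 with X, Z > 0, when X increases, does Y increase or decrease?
Y decreases

Taking the partial derivative:
∂Y/∂X = -16X

∂Y/∂X = -16X < 0 (assuming positive values)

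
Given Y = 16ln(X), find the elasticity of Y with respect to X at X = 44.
Elasticity = 1/ln(44) ≈ 0.2643

Elasticity = (dY/dX) · (X/Y)

dY/dX = 16/X
At X = 44: dY/dX = 4/11, Y = 16·ln(44)

Elasticity = (4/11) · (44 / (16·ln(44))) = 1/ln(44) ≈ 0.2643

Interpretation: for a small percentage change in X, the percentage change in Y is approximately 0.26 times as large.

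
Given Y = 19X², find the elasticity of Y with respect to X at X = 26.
Elasticity = 2

Elasticity = (dY/dX) · (X/Y)

dY/dX = 38·X
At X = 26: dY/dX = 988, Y = 12844

Elasticity = 988 · (26 / 12844) = 2

Interpretation: for a small percentage change in X, the percentage change in Y is approximately 2.00 times as large.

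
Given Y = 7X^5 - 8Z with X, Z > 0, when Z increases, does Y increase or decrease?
Y decreases

Taking the partial derivative:
∂Y/∂Z = -8

∂Y/∂Z = -8 < 0 (assuming positive values)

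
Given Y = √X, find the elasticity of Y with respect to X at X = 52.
Elasticity = 1/2

Elasticity = (dY/dX) · (X/Y)

dY/dX = 1/(2·√X)
At X = 52: dY/dX = √13/52, Y = 2·√13

Elasticity = (√13/52) · (52 / (2·√13)) = 1/2

Interpretation: for a small percentage change in X, the percentage change in Y is approximately 0.50 times as large.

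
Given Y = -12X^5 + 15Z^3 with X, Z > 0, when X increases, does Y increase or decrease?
Y decreases

Taking the partial derivative:
∂Y/∂X = -60X^4

∂Y/∂X = -60X^4 < 0 (assuming positive values)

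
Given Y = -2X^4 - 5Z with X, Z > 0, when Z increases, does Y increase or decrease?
Y decreases

Taking the partial derivative:
∂Y/∂Z = -5

∂Y/∂Z = -5 < 0 (assuming positive values)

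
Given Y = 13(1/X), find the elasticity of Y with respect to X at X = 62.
Elasticity = -1

Elasticity = (dY/dX) · (X/Y)

dY/dX = -13/X²
At X = 62: dY/dX = -13/3844, Y = 13/62

Elasticity = (-13/3844) · (62 / (13/62)) = -1

Interpretation: for a small percentage change in X, the percentage change in Y is approximately -1.00 times as large.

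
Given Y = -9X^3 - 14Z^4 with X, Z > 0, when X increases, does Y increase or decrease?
Y decreases

Taking the partial derivative:
∂Y/∂X = -27X^2

∂Y/∂X = -27X^2 < 0 (assuming positive values)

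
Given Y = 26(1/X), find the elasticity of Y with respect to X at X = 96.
Elasticity = -1

Elasticity = (dY/dX) · (X/Y)

dY/dX = -26/X²
At X = 96: dY/dX = -13/4608, Y = 13/48

Elasticity = (-13/4608) · (96 / (13/48)) = -1

Interpretation: for a small percentage change in X, the percentage change in Y is approximately -1.00 times as large.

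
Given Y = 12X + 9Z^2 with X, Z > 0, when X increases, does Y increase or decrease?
Y increases

Taking the partial derivative:
∂Y/∂X = 12

∂Y/∂X = 12 > 0 (assuming positive values)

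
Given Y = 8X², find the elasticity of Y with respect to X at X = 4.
Elasticity = 2

Elasticity = (dY/dX) · (X/Y)

dY/dX = 16·X
At X = 4: dY/dX = 64, Y = 128

Elasticity = 64 · (4 / 128) = 2

Interpretation: for a small percentage change in X, the percentage change in Y is approximately 2.00 times as large.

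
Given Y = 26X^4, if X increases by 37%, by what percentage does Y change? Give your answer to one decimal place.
252.3%

For Y = 26X^4:
If X → X(1 + 0.37)
Then Y → Y · (1 + 0.37)^4
     ≈ Y · 3.5228

Percentage change = ((1 + 0.37)^4 − 1) × 100% ≈ 252.3%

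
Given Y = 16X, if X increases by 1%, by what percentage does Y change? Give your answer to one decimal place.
1.0%

For Y = 16X:
If X → X(1 + 0.01)
Then Y → Y · (1 + 0.01)^1
     = Y · 1.0100

Percentage change = ((1 + 0.01)^1 − 1) × 100% = 1.0%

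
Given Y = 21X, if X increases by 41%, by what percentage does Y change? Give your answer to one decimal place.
41.0%

For Y = 21X:
If X → X(1 + 0.41)
Then Y → Y · (1 + 0.41)^1
     = Y · 1.4100

Percentage change = ((1 + 0.41)^1 − 1) × 100% = 41.0%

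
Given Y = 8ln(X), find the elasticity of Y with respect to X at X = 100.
Elasticity = 1/ln(100) ≈ 0.2171

Elasticity = (dY/dX) · (X/Y)

dY/dX = 8/X
At X = 100: dY/dX = 2/25, Y = 8·ln(100)

Elasticity = (2/25) · (100 / (8·ln(100))) = 1/ln(100) ≈ 0.2171

Interpretation: for a small percentage change in X, the percentage change in Y is approximately 0.22 times as large.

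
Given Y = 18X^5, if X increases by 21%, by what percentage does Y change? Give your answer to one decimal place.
159.4%

For Y = 18X^5:
If X → X(1 + 0.21)
Then Y → Y · (1 + 0.21)^5
     ≈ Y · 2.5937

Percentage change = ((1 + 0.21)^5 − 1) × 100% ≈ 159.4%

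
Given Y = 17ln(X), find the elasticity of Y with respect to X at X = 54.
Elasticity = 1/ln(54) ≈ 0.2507

Elasticity = (dY/dX) · (X/Y)

dY/dX = 17/X
At X = 54: dY/dX = 17/54, Y = 17·ln(54)

Elasticity = (17/54) · (54 / (17·ln(54))) = 1/ln(54) ≈ 0.2507

Interpretation: for a small percentage change in X, the percentage change in Y is approximately 0.25 times as large.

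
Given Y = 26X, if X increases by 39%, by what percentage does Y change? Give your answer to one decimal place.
39.0%

For Y = 26X:
If X → X(1 + 0.39)
Then Y → Y · (1 + 0.39)^1
     = Y · 1.3900

Percentage change = ((1 + 0.39)^1 − 1) × 100% = 39.0%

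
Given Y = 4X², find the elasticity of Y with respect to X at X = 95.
Elasticity = 2

Elasticity = (dY/dX) · (X/Y)

dY/dX = 8·X
At X = 95: dY/dX = 760, Y = 36100

Elasticity = 760 · (95 / 36100) = 2

Interpretation: for a small percentage change in X, the percentage change in Y is approximately 2.00 times as large.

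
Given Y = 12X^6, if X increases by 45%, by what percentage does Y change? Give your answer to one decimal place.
829.4%

For Y = 12X^6:
If X → X(1 + 0.45)
Then Y → Y · (1 + 0.45)^6
     ≈ Y · 9.2941

Percentage change = ((1 + 0.45)^6 − 1) × 100% ≈ 829.4%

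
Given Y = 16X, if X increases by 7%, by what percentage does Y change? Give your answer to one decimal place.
7.0%

For Y = 16X:
If X → X(1 + 0.07)
Then Y → Y · (1 + 0.07)^1
     = Y · 1.0700

Percentage change = ((1 + 0.07)^1 − 1) × 100% = 7.0%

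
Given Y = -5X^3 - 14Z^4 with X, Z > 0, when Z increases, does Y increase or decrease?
Y decreases

Taking the partial derivative:
∂Y/∂Z = -56Z^3

∂Y/∂Z = -56Z^3 < 0 (assuming positive values)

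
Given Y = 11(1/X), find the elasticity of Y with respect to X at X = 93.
Elasticity = -1

Elasticity = (dY/dX) · (X/Y)

dY/dX = -11/X²
At X = 93: dY/dX = -11/8649, Y = 11/93

Elasticity = (-11/8649) · (93 / (11/93)) = -1

Interpretation: for a small percentage change in X, the percentage change in Y is approximately -1.00 times as large.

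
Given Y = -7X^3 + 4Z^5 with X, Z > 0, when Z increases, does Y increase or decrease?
Y increases

Taking the partial derivative:
∂Y/∂Z = 20Z^4

∂Y/∂Z = 20Z^4 > 0 (assuming positive values)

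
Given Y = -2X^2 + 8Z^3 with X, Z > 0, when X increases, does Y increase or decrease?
Y decreases

Taking the partial derivative:
∂Y/∂X = -4X

∂Y/∂X = -4X < 0 (assuming positive values)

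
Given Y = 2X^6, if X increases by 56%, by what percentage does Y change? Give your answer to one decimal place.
1341.3%

For Y = 2X^6:
If X → X(1 + 0.56)
Then Y → Y · (1 + 0.56)^6
     ≈ Y · 14.4128

Percentage change = ((1 + 0.56)^6 − 1) × 100% ≈ 1341.3%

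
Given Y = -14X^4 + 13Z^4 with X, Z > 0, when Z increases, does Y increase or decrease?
Y increases

Taking the partial derivative:
∂Y/∂Z = 52Z^3

∂Y/∂Z = 52Z^3 > 0 (assuming positive values)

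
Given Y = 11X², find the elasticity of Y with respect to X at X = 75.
Elasticity = 2

Elasticity = (dY/dX) · (X/Y)

dY/dX = 22·X
At X = 75: dY/dX = 1650, Y = 61875

Elasticity = 1650 · (75 / 61875) = 2

Interpretation: for a small percentage change in X, the percentage change in Y is approximately 2.00 times as large.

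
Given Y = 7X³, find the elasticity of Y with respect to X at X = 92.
Elasticity = 3

Elasticity = (dY/dX) · (X/Y)

dY/dX = 21·X²
At X = 92: dY/dX = 177744, Y = 5450816

Elasticity = 177744 · (92 / 5450816) = 3

Interpretation: for a small percentage change in X, the percentage change in Y is approximately 3.00 times as large.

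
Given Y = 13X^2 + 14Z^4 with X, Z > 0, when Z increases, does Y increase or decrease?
Y increases

Taking the partial derivative:
∂Y/∂Z = 56Z^3

∂Y/∂Z = 56Z^3 > 0 (assuming positive values)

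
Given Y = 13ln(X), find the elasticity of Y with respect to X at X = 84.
Elasticity = 1/ln(84) ≈ 0.2257

Elasticity = (dY/dX) · (X/Y)

dY/dX = 13/X
At X = 84: dY/dX = 13/84, Y = 13·ln(84)

Elasticity = (13/84) · (84 / (13·ln(84))) = 1/ln(84) ≈ 0.2257

Interpretation: for a small percentage change in X, the percentage change in Y is approximately 0.23 times as large.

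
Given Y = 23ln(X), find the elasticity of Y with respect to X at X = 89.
Elasticity = 1/ln(89) ≈ 0.2228

Elasticity = (dY/dX) · (X/Y)

dY/dX = 23/X
At X = 89: dY/dX = 23/89, Y = 23·ln(89)

Elasticity = (23/89) · (89 / (23·ln(89))) = 1/ln(89) ≈ 0.2228

Interpretation: for a small percentage change in X, the percentage change in Y is approximately 0.22 times as large.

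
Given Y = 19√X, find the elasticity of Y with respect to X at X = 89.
Elasticity = 1/2

Elasticity = (dY/dX) · (X/Y)

dY/dX = 19/(2·√X)
At X = 89: dY/dX = 19·√89/178, Y = 19·√89

Elasticity = (19·√89/178) · (89 / (19·√89)) = 1/2

Interpretation: for a small percentage change in X, the percentage change in Y is approximately 0.50 times as large.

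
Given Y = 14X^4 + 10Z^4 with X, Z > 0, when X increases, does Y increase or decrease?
Y increases

Taking the partial derivative:
∂Y/∂X = 56X^3

∂Y/∂X = 56X^3 > 0 (assuming positive values)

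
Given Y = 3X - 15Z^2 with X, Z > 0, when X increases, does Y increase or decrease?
Y increases

Taking the partial derivative:
∂Y/∂X = 3

∂Y/∂X = 3 > 0 (assuming positive values)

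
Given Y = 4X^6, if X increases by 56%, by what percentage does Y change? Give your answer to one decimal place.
1341.3%

For Y = 4X^6:
If X → X(1 + 0.56)
Then Y → Y · (1 + 0.56)^6
     ≈ Y · 14.4128

Percentage change = ((1 + 0.56)^6 − 1) × 100% ≈ 1341.3%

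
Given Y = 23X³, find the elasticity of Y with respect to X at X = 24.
Elasticity = 3

Elasticity = (dY/dX) · (X/Y)

dY/dX = 69·X²
At X = 24: dY/dX = 39744, Y = 317952

Elasticity = 39744 · (24 / 317952) = 3

Interpretation: for a small percentage change in X, the percentage change in Y is approximately 3.00 times as large.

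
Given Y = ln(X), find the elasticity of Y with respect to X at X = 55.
Elasticity = 1/ln(55) ≈ 0.2495

Elasticity = (dY/dX) · (X/Y)

dY/dX = 1/X
At X = 55: dY/dX = 1/55, Y = ln(55)

Elasticity = (1/55) · (55 / (ln(55))) = 1/ln(55) ≈ 0.2495

Interpretation: for a small percentage change in X, the percentage change in Y is approximately 0.25 times as large.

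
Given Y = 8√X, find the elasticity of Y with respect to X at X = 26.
Elasticity = 1/2

Elasticity = (dY/dX) · (X/Y)

dY/dX = 4/√X
At X = 26: dY/dX = 2·√26/13, Y = 8·√26

Elasticity = (2·√26/13) · (26 / (8·√26)) = 1/2

Interpretation: for a small percentage change in X, the percentage change in Y is approximately 0.50 times as large.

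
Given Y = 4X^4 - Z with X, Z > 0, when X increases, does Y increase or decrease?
Y increases

Taking the partial derivative:
∂Y/∂X = 16X^3

∂Y/∂X = 16X^3 > 0 (assuming positive values)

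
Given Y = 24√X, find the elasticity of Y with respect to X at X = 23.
Elasticity = 1/2

Elasticity = (dY/dX) · (X/Y)

dY/dX = 12/√X
At X = 23: dY/dX = 12·√23/23, Y = 24·√23

Elasticity = (12·√23/23) · (23 / (24·√23)) = 1/2

Interpretation: for a small percentage change in X, the percentage change in Y is approximately 0.50 times as large.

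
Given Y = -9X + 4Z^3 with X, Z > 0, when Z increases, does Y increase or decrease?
Y increases

Taking the partial derivative:
∂Y/∂Z = 12Z^2

∂Y/∂Z = 12Z^2 > 0 (assuming positive values)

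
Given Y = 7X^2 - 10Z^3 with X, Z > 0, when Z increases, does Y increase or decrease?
Y decreases

Taking the partial derivative:
∂Y/∂Z = -30Z^2

∂Y/∂Z = -30Z^2 < 0 (assuming positive values)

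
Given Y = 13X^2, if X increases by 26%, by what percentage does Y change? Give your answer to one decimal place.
58.8%

For Y = 13X^2:
If X → X(1 + 0.26)
Then Y → Y · (1 + 0.26)^2
     = Y · 1.5876

Percentage change = ((1 + 0.26)^2 − 1) × 100% ≈ 58.8%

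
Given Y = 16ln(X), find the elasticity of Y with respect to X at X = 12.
Elasticity = 1/ln(12) ≈ 0.4024

Elasticity = (dY/dX) · (X/Y)

dY/dX = 16/X
At X = 12: dY/dX = 4/3, Y = 16·ln(12)

Elasticity = (4/3) · (12 / (16·ln(12))) = 1/ln(12) ≈ 0.4024

Interpretation: for a small percentage change in X, the percentage change in Y is approximately 0.40 times as large.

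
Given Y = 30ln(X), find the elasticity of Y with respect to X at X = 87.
Elasticity = 1/ln(87) ≈ 0.2239

Elasticity = (dY/dX) · (X/Y)

dY/dX = 30/X
At X = 87: dY/dX = 10/29, Y = 30·ln(87)

Elasticity = (10/29) · (87 / (30·ln(87))) = 1/ln(87) ≈ 0.2239

Interpretation: for a small percentage change in X, the percentage change in Y is approximately 0.22 times as large.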